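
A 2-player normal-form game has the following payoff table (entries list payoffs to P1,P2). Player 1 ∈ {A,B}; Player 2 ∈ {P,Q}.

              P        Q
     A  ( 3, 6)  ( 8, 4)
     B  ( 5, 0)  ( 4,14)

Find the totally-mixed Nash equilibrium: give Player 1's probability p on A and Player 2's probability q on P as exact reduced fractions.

P1 indiff ⇒ q·3+(1-q)·8 = q·5+(1-q)·4 ⇒ q(-2) = (1-q)(-4) ⇒ q = 2/3
P2 indiff ⇒ p·6+(1-p)·0 = p·4+(1-p)·14 ⇒ p(2) = (1-p)(14) ⇒ p = 7/8

p=7/8, q=2/3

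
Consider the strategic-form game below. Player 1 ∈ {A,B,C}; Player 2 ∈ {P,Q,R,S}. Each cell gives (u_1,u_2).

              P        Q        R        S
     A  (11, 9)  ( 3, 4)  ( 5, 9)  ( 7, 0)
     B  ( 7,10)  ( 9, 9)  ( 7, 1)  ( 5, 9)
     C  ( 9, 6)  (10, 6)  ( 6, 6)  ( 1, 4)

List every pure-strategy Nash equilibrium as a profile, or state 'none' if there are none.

Nash profiles: (A,P), (C,Q)

(A,P): NE
(A,Q): not NE [P1→C gives 10>3; P2→R gives 9>4]
(A,R): not NE [P1→B gives 7>5]
(A,S): not NE [P2→R gives 9>0]
(B,P): not NE [P1→A gives 11>7]
(B,Q): not NE [P1→C gives 10>9; P2→P gives 10>9]
(B,R): not NE [P2→P gives 10>1]
(B,S): not NE [P1→A gives 7>5; P2→P gives 10>9]
(C,P): not NE [P1→A gives 11>9]
(C,Q): NE
(C,R): not NE [P1→B gives 7>6]
(C,S): not NE [P1→A gives 7>1; P2→R gives 6>4]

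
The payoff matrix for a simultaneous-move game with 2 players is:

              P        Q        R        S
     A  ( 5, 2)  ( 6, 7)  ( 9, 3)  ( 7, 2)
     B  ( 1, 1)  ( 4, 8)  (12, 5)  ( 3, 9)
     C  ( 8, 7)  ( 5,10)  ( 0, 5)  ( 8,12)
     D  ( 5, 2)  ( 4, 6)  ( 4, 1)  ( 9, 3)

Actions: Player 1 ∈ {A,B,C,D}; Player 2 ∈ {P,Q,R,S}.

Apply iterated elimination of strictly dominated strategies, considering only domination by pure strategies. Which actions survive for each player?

Survivors P1:{A,C,D} P2:{Q,S}

P2 drop P (Q beats it: A:7>2 B:8>1 C:10>7 D:6>2)
P2 drop R (Q beats it: A:7>3 B:8>5 C:10>5 D:6>1)
P1 drop B (A beats it: Q:6>4 S:7>3)
P1→{A,C,D} P2→{Q,S}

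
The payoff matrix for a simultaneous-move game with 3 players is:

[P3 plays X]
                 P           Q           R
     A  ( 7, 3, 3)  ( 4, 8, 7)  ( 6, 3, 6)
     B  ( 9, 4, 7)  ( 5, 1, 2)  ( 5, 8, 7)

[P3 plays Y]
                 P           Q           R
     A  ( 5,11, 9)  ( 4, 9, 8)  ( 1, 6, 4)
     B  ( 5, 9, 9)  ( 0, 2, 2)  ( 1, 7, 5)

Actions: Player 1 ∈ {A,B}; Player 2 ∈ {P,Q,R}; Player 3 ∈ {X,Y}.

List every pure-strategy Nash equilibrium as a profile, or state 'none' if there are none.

NE set: (A,P,Y), (B,P,Y)

(A,P,X): not NE [P1→B gives 9>7; P2→Q gives 8>3; P3→Y gives 9>3]
(A,P,Y): NE
(A,Q,X): not NE [P1→B gives 5>4; P3→Y gives 8>7]
(A,Q,Y): not NE [P2→P gives 11>9]
(A,R,X): not NE [P2→Q gives 8>3]
(A,R,Y): not NE [P2→P gives 11>6; P3→X gives 6>4]
(B,P,X): not NE [P2→R gives 8>4; P3→Y gives 9>7]
(B,P,Y): NE
(B,Q,X): not NE [P2→R gives 8>1]
(B,Q,Y): not NE [P1→A gives 4>0; P2→P gives 9>2]
(B,R,X): not NE [P1→A gives 6>5]
(B,R,Y): not NE [P2→P gives 9>7; P3→X gives 7>5]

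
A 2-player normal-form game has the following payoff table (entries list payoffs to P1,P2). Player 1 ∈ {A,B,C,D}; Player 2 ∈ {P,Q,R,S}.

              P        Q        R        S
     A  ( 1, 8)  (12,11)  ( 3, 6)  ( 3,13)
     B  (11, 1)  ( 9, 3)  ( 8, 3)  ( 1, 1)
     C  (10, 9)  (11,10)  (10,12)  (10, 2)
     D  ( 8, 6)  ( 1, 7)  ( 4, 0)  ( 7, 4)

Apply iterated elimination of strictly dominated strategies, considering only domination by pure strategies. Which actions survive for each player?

P1 drop D (C beats it: P:10>8 Q:11>1 R:10>4 S:10>7)
P2 drop P (Q beats it: A:11>8 B:3>1 C:10>9)
P1 drop B (C beats it: Q:11>9 R:10>8 S:10>1)
P1→{A,C} P2→{Q,R,S}

IESDS → P1:{A,C} P2:{Q,R,S}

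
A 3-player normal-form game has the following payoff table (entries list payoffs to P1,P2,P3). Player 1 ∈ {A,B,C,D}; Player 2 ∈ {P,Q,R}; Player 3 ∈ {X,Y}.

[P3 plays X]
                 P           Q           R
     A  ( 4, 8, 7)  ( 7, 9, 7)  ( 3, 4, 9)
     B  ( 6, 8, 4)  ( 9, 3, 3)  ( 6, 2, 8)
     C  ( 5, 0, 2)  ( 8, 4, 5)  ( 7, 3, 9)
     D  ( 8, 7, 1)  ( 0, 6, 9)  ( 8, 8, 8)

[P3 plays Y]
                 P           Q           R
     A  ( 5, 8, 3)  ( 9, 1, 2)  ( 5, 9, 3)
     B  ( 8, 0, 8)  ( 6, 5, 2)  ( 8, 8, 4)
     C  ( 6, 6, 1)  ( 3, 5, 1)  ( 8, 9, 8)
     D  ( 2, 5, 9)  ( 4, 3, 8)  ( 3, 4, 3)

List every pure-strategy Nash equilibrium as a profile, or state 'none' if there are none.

(A,P,X): not NE [P1→D gives 8>4; P2→Q gives 9>8]
(A,P,Y): not NE [P1→B gives 8>5; P2→R gives 9>8; P3→X gives 7>3]
(A,Q,X): not NE [P1→B gives 9>7]
(A,Q,Y): not NE [P2→R gives 9>1; P3→X gives 7>2]
(A,R,X): not NE [P1→D gives 8>3; P2→Q gives 9>4]
(A,R,Y): not NE [P1→C gives 8>5; P3→X gives 9>3]
(B,P,X): not NE [P1→D gives 8>6; P3→Y gives 8>4]
(B,P,Y): not NE [P2→R gives 8>0]
(B,Q,X): not NE [P2→P gives 8>3]
(B,Q,Y): not NE [P1→A gives 9>6; P2→R gives 8>5; P3→X gives 3>2]
(B,R,X): not NE [P1→D gives 8>6; P2→P gives 8>2]
(B,R,Y): not NE [P3→X gives 8>4]
(C,P,X): not NE [P1→D gives 8>5; P2→Q gives 4>0]
(C,P,Y): not NE [P1→B gives 8>6; P2→R gives 9>6; P3→X gives 2>1]
(C,Q,X): not NE [P1→B gives 9>8]
(C,Q,Y): not NE [P1→A gives 9>3; P2→R gives 9>5; P3→X gives 5>1]
(C,R,X): not NE [P1→D gives 8>7; P2→Q gives 4>3]
(C,R,Y): not NE [P3→X gives 9>8]
(D,P,X): not NE [P2→R gives 8>7; P3→Y gives 9>1]
(D,P,Y): not NE [P1→B gives 8>2]
(D,Q,X): not NE [P1→B gives 9>0; P2→R gives 8>6]
(D,Q,Y): not NE [P1→A gives 9>4; P2→P gives 5>3; P3→X gives 9>8]
(D,R,X): NE
(D,R,Y): not NE [P1→C gives 8>3; P2→P gives 5>4; P3→X gives 8>3]

Nash profiles: (D,R,X)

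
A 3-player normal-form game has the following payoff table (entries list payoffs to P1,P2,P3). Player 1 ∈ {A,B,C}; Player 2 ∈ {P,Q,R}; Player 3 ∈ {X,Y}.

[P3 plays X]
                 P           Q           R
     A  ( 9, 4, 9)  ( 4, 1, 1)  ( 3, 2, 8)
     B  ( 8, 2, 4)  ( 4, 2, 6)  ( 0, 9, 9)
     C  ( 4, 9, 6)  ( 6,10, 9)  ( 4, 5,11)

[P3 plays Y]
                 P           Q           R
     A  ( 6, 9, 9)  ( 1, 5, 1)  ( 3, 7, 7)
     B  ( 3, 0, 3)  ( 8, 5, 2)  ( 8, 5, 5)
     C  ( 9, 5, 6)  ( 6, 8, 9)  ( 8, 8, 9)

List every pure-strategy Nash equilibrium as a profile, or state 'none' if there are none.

(A,P,X): NE
(A,P,Y): not NE [P1→C gives 9>6]
(A,Q,X): not NE [P1→C gives 6>4; P2→P gives 4>1]
(A,Q,Y): not NE [P1→B gives 8>1; P2→P gives 9>5]
(A,R,X): not NE [P1→C gives 4>3; P2→P gives 4>2]
(A,R,Y): not NE [P1→C gives 8>3; P2→P gives 9>7; P3→X gives 8>7]
(B,P,X): not NE [P1→A gives 9>8; P2→R gives 9>2]
(B,P,Y): not NE [P1→C gives 9>3; P2→R gives 5>0; P3→X gives 4>3]
(B,Q,X): not NE [P1→C gives 6>4; P2→R gives 9>2]
(B,Q,Y): not NE [P3→X gives 6>2]
(B,R,X): not NE [P1→C gives 4>0]
(B,R,Y): not NE [P3→X gives 9>5]
(C,P,X): not NE [P1→A gives 9>4; P2→Q gives 10>9]
(C,P,Y): not NE [P2→R gives 8>5]
(C,Q,X): NE
(C,Q,Y): not NE [P1→B gives 8>6]
(C,R,X): not NE [P2→Q gives 10>5]
(C,R,Y): not NE [P3→X gives 11>9]

Nash profiles: (A,P,X), (C,Q,X)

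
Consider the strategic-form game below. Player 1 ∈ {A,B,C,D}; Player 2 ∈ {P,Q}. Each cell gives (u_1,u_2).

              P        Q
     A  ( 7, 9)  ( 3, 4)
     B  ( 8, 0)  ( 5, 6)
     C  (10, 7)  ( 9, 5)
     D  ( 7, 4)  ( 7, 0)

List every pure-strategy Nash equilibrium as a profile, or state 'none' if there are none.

(A,P): not NE [P1→C gives 10>7]
(A,Q): not NE [P1→C gives 9>3; P2→P gives 9>4]
(B,P): not NE [P1→C gives 10>8; P2→Q gives 6>0]
(B,Q): not NE [P1→C gives 9>5]
(C,P): NE
(C,Q): not NE [P2→P gives 7>5]
(D,P): not NE [P1→C gives 10>7]
(D,Q): not NE [P1→C gives 9>7; P2→P gives 4>0]

Nash profiles: (C,P)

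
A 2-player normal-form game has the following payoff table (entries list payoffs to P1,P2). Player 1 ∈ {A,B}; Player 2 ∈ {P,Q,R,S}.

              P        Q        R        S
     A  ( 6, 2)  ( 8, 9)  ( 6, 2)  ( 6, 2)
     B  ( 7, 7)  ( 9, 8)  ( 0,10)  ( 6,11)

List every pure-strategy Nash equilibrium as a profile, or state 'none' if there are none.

(A,P): not NE [P1→B gives 7>6; P2→Q gives 9>2]
(A,Q): not NE [P1→B gives 9>8]
(A,R): not NE [P2→Q gives 9>2]
(A,S): not NE [P2→Q gives 9>2]
(B,P): not NE [P2→S gives 11>7]
(B,Q): not NE [P2→S gives 11>8]
(B,R): not NE [P1→A gives 6>0; P2→S gives 11>10]
(B,S): NE

PSNE = {(B,S)}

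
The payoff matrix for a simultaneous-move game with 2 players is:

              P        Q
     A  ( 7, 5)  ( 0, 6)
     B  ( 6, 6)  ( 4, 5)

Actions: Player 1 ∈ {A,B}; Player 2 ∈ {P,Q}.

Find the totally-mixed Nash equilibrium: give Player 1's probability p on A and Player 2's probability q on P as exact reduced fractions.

P1 mixes 1/2 on A; P2 mixes 4/5 on P

P1 indiff ⇒ q·7+(1-q)·0 = q·6+(1-q)·4 ⇒ q(1) = (1-q)(4) ⇒ q = 4/5
P2 indiff ⇒ p·5+(1-p)·6 = p·6+(1-p)·5 ⇒ p(-1) = (1-p)(-1) ⇒ p = 1/2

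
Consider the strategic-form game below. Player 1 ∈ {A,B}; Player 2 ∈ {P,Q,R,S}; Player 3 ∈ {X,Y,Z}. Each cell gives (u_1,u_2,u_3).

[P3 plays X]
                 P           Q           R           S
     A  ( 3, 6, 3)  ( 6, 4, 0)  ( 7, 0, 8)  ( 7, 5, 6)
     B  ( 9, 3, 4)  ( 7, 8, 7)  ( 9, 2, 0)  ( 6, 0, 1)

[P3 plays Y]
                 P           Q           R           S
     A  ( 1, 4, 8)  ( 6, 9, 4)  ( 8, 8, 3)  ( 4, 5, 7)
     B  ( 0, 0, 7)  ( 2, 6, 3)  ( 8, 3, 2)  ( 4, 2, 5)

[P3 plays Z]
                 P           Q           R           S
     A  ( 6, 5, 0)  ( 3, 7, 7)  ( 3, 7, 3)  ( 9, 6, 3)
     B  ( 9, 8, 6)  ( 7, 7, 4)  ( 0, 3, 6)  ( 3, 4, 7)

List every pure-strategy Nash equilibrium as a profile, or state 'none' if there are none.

(A,P,X): not NE [P1→B gives 9>3; P3→Y gives 8>3]
(A,P,Y): not NE [P2→Q gives 9>4]
(A,P,Z): not NE [P1→B gives 9>6; P2→R gives 7>5; P3→Y gives 8>0]
(A,Q,X): not NE [P1→B gives 7>6; P2→P gives 6>4; P3→Z gives 7>0]
(A,Q,Y): not NE [P3→Z gives 7>4]
(A,Q,Z): not NE [P1→B gives 7>3]
(A,R,X): not NE [P1→B gives 9>7; P2→P gives 6>0]
(A,R,Y): not NE [P2→Q gives 9>8; P3→X gives 8>3]
(A,R,Z): not NE [P3→X gives 8>3]
(A,S,X): not NE [P2→P gives 6>5; P3→Y gives 7>6]
(A,S,Y): not NE [P2→Q gives 9>5]
(A,S,Z): not NE [P2→R gives 7>6; P3→Y gives 7>3]
(B,P,X): not NE [P2→Q gives 8>3; P3→Y gives 7>4]
(B,P,Y): not NE [P1→A gives 1>0; P2→Q gives 6>0]
(B,P,Z): not NE [P3→Y gives 7>6]
(B,Q,X): NE
(B,Q,Y): not NE [P1→A gives 6>2; P3→X gives 7>3]
(B,Q,Z): not NE [P2→P gives 8>7; P3→X gives 7>4]
(B,R,X): not NE [P2→Q gives 8>2; P3→Z gives 6>0]
(B,R,Y): not NE [P2→Q gives 6>3; P3→Z gives 6>2]
(B,R,Z): not NE [P1→A gives 3>0; P2→P gives 8>3]
(B,S,X): not NE [P1→A gives 7>6; P2→Q gives 8>0; P3→Z gives 7>1]
(B,S,Y): not NE [P2→Q gives 6>2; P3→Z gives 7>5]
(B,S,Z): not NE [P1→A gives 9>3; P2→P gives 8>4]

PSNE = {(B,Q,X)}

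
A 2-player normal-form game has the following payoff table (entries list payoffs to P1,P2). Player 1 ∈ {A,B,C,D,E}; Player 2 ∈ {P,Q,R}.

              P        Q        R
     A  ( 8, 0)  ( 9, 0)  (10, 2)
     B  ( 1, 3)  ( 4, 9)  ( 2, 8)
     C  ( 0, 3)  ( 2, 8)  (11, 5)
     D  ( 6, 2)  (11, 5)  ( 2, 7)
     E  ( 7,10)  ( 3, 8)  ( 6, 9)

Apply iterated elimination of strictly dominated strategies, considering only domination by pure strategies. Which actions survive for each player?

IESDS → P1:{A,C,D} P2:{Q,R}

P1 drop B (A beats it: P:8>1 Q:9>4 R:10>2)
P1 drop E (A beats it: P:8>7 Q:9>3 R:10>6)
P2 drop P (R beats it: A:2>0 C:5>3 D:7>2)
P1→{A,C,D} P2→{Q,R}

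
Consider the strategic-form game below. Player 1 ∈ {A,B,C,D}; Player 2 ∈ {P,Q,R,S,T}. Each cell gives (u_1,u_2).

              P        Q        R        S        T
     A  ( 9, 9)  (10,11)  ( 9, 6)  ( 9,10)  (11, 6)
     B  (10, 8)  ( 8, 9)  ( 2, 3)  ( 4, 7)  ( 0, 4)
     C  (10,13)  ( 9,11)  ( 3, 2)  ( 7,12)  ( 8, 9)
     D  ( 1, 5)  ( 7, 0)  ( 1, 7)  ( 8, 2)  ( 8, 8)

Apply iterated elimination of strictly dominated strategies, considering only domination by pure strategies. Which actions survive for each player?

Remaining: P1:{A,B,C} P2:{P,Q,S}

P1 drop D (A beats it: P:9>1 Q:10>7 R:9>1 S:9>8 T:11>8)
P2 drop R (P beats it: A:9>6 B:8>3 C:13>2)
P2 drop T (P beats it: A:9>6 B:8>4 C:13>9)
P1→{A,B,C} P2→{P,Q,S}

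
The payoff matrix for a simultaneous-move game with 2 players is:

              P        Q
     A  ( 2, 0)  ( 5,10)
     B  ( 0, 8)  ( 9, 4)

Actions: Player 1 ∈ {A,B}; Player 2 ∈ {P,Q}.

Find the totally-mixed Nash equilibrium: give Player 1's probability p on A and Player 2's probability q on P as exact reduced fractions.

P1 mixes 2/7 on A; P2 mixes 2/3 on P

P1 indiff ⇒ q·2+(1-q)·5 = q·0+(1-q)·9 ⇒ q(2) = (1-q)(4) ⇒ q = 2/3
P2 indiff ⇒ p·0+(1-p)·8 = p·10+(1-p)·4 ⇒ p(-10) = (1-p)(-4) ⇒ p = 2/7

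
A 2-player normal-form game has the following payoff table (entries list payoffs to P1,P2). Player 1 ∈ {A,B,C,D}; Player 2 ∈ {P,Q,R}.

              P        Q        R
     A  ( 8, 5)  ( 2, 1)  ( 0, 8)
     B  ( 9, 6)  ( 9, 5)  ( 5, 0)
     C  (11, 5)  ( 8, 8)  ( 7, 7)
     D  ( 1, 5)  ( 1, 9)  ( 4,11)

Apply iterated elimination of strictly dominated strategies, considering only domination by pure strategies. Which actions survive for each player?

P1 drop A (B beats it: P:9>8 Q:9>2 R:5>0)
P1 drop D (B beats it: P:9>1 Q:9>1 R:5>4)
P2 drop R (Q beats it: B:5>0 C:8>7)
P1→{B,C} P2→{P,Q}

Remaining: P1:{B,C} P2:{P,Q}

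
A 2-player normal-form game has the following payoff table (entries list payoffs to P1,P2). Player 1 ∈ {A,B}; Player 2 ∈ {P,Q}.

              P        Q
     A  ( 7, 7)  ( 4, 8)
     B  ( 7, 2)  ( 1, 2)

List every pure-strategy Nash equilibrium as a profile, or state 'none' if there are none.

(A,P): not NE [P2→Q gives 8>7]
(A,Q): NE
(B,P): NE
(B,Q): not NE [P1→A gives 4>1]

PSNE = {(A,Q), (B,P)}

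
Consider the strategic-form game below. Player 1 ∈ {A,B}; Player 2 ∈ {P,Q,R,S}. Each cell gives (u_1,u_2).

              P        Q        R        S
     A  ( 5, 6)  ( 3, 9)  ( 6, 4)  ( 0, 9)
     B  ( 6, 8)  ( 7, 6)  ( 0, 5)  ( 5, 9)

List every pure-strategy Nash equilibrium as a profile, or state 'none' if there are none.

(A,P): not NE [P1→B gives 6>5; P2→S gives 9>6]
(A,Q): not NE [P1→B gives 7>3]
(A,R): not NE [P2→S gives 9>4]
(A,S): not NE [P1→B gives 5>0]
(B,P): not NE [P2→S gives 9>8]
(B,Q): not NE [P2→S gives 9>6]
(B,R): not NE [P1→A gives 6>0; P2→S gives 9>5]
(B,S): NE

PSNE = {(B,S)}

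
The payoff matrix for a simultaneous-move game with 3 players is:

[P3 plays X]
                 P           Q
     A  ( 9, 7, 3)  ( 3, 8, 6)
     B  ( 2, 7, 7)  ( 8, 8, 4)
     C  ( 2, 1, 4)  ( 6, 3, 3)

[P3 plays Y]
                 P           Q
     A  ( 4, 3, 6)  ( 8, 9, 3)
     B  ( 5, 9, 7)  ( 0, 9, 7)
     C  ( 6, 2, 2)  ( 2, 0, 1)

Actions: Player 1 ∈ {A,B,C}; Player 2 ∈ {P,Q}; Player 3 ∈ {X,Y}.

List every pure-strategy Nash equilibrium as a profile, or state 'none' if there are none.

(A,P,X): not NE [P2→Q gives 8>7; P3→Y gives 6>3]
(A,P,Y): not NE [P1→C gives 6>4; P2→Q gives 9>3]
(A,Q,X): not NE [P1→B gives 8>3]
(A,Q,Y): not NE [P3→X gives 6>3]
(B,P,X): not NE [P1→A gives 9>2; P2→Q gives 8>7]
(B,P,Y): not NE [P1→C gives 6>5]
(B,Q,X): not NE [P3→Y gives 7>4]
(B,Q,Y): not NE [P1→A gives 8>0]
(C,P,X): not NE [P1→A gives 9>2; P2→Q gives 3>1]
(C,P,Y): not NE [P3→X gives 4>2]
(C,Q,X): not NE [P1→B gives 8>6]
(C,Q,Y): not NE [P1→A gives 8>2; P2→P gives 2>0; P3→X gives 3>1]

PSNE: ∅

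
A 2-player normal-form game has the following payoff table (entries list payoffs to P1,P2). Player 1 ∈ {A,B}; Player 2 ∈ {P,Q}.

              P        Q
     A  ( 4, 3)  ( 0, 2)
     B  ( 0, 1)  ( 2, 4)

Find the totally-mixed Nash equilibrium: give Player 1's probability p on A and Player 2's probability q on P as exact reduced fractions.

P1 mixes 3/4 on A; P2 mixes 1/3 on P

P1 indiff ⇒ q·4+(1-q)·0 = q·0+(1-q)·2 ⇒ q(4) = (1-q)(2) ⇒ q = 1/3
P2 indiff ⇒ p·3+(1-p)·1 = p·2+(1-p)·4 ⇒ p(1) = (1-p)(3) ⇒ p = 3/4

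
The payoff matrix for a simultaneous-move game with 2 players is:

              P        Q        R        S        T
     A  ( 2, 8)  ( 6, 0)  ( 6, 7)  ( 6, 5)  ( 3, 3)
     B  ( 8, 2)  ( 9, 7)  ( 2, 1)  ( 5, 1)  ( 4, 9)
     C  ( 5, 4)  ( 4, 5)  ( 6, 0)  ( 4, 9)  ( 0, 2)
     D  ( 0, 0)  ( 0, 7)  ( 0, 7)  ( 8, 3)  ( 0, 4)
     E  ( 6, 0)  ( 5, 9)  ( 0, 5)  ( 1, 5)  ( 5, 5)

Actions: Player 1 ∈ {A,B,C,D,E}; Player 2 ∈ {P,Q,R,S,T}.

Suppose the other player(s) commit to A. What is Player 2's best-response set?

u_2(P vs A) = 8
u_2(Q vs A) = 0
u_2(R vs A) = 7
u_2(S vs A) = 5
u_2(T vs A) = 3
max payoff 8 at {P}

BR_2 = {P}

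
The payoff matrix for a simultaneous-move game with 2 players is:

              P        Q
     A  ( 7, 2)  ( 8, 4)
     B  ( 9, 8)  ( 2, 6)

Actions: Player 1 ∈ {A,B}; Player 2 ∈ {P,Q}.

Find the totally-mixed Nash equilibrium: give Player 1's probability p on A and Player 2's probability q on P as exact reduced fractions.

P1 indiff ⇒ q·7+(1-q)·8 = q·9+(1-q)·2 ⇒ q(-2) = (1-q)(-6) ⇒ q = 3/4
P2 indiff ⇒ p·2+(1-p)·8 = p·4+(1-p)·6 ⇒ p(-2) = (1-p)(-2) ⇒ p = 1/2

(p,q) = (1/2, 3/4)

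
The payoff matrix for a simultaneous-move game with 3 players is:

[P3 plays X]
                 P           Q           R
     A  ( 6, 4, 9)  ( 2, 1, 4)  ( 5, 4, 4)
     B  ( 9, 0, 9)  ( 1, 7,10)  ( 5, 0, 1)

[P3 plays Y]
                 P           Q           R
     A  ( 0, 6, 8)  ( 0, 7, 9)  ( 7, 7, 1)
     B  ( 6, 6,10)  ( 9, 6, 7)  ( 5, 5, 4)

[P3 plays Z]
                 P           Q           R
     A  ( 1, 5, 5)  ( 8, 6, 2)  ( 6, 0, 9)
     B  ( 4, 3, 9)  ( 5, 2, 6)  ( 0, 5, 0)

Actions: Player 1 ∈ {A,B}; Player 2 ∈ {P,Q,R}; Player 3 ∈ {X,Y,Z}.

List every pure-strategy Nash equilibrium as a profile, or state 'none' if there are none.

(A,P,X): not NE [P1→B gives 9>6]
(A,P,Y): not NE [P1→B gives 6>0; P2→R gives 7>6; P3→X gives 9>8]
(A,P,Z): not NE [P1→B gives 4>1; P2→Q gives 6>5; P3→X gives 9>5]
(A,Q,X): not NE [P2→R gives 4>1; P3→Y gives 9>4]
(A,Q,Y): not NE [P1→B gives 9>0]
(A,Q,Z): not NE [P3→Y gives 9>2]
(A,R,X): not NE [P3→Z gives 9>4]
(A,R,Y): not NE [P3→Z gives 9>1]
(A,R,Z): not NE [P2→Q gives 6>0]
(B,P,X): not NE [P2→Q gives 7>0; P3→Y gives 10>9]
(B,P,Y): NE
(B,P,Z): not NE [P2→R gives 5>3; P3→Y gives 10>9]
(B,Q,X): not NE [P1→A gives 2>1]
(B,Q,Y): not NE [P3→X gives 10>7]
(B,Q,Z): not NE [P1→A gives 8>5; P2→R gives 5>2; P3→X gives 10>6]
(B,R,X): not NE [P2→Q gives 7>0; P3→Y gives 4>1]
(B,R,Y): not NE [P1→A gives 7>5; P2→Q gives 6>5]
(B,R,Z): not NE [P1→A gives 6>0; P3→Y gives 4>0]

NE set: (B,P,Y)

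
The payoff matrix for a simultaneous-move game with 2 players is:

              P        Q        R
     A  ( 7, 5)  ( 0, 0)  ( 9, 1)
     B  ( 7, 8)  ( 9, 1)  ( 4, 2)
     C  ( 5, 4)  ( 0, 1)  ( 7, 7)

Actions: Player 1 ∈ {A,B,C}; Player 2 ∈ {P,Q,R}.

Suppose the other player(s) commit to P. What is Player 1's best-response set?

P1 best: {A,B}

u_1(A vs P) = 7
u_1(B vs P) = 7
u_1(C vs P) = 5
max payoff 7 at {A,B}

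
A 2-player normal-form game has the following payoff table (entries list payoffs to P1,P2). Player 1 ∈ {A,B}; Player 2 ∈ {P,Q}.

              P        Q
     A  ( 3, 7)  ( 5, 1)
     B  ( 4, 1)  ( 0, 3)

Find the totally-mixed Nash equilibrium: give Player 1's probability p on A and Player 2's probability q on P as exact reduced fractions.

P1 indiff ⇒ q·3+(1-q)·5 = q·4+(1-q)·0 ⇒ q(-1) = (1-q)(-5) ⇒ q = 5/6
P2 indiff ⇒ p·7+(1-p)·1 = p·1+(1-p)·3 ⇒ p(6) = (1-p)(2) ⇒ p = 1/4

p=1/4, q=5/6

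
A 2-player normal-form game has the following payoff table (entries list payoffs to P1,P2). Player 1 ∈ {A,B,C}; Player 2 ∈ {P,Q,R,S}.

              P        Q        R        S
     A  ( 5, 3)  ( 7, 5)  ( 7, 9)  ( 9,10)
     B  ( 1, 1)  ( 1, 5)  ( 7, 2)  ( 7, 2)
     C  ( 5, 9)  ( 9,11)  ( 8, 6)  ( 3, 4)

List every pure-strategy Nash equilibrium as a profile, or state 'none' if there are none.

NE set: (A,S), (C,Q)

(A,P): not NE [P2→S gives 10>3]
(A,Q): not NE [P1→C gives 9>7; P2→S gives 10>5]
(A,R): not NE [P1→C gives 8>7; P2→S gives 10>9]
(A,S): NE
(B,P): not NE [P1→C gives 5>1; P2→Q gives 5>1]
(B,Q): not NE [P1→C gives 9>1]
(B,R): not NE [P1→C gives 8>7; P2→Q gives 5>2]
(B,S): not NE [P1→A gives 9>7; P2→Q gives 5>2]
(C,P): not NE [P2→Q gives 11>9]
(C,Q): NE
(C,R): not NE [P2→Q gives 11>6]
(C,S): not NE [P1→A gives 9>3; P2→Q gives 11>4]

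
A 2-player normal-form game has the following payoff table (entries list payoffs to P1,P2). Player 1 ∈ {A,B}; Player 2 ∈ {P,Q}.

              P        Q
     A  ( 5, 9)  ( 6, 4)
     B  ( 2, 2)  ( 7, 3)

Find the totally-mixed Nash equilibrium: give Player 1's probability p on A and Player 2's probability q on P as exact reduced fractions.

P1 mixes 1/6 on A; P2 mixes 1/4 on P

P1 indiff ⇒ q·5+(1-q)·6 = q·2+(1-q)·7 ⇒ q(3) = (1-q)(1) ⇒ q = 1/4
P2 indiff ⇒ p·9+(1-p)·2 = p·4+(1-p)·3 ⇒ p(5) = (1-p)(1) ⇒ p = 1/6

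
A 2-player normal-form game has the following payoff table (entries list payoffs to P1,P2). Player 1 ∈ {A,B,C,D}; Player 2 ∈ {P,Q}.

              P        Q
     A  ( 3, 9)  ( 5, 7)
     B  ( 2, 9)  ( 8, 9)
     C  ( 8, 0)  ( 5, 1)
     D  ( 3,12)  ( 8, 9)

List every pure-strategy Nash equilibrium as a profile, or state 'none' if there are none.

(A,P): not NE [P1→C gives 8>3]
(A,Q): not NE [P1→D gives 8>5; P2→P gives 9>7]
(B,P): not NE [P1→C gives 8>2]
(B,Q): NE
(C,P): not NE [P2→Q gives 1>0]
(C,Q): not NE [P1→D gives 8>5]
(D,P): not NE [P1→C gives 8>3]
(D,Q): not NE [P2→P gives 12>9]

NE set: (B,Q)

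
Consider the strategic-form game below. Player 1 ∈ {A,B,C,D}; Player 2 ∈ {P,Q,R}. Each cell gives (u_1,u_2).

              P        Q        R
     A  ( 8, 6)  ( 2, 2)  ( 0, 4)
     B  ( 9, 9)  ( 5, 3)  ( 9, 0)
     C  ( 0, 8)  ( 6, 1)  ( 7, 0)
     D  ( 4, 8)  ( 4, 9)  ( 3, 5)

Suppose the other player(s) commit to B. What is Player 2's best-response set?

P2 best: {P}

u_2(P vs B) = 9
u_2(Q vs B) = 3
u_2(R vs B) = 0
max payoff 9 at {P}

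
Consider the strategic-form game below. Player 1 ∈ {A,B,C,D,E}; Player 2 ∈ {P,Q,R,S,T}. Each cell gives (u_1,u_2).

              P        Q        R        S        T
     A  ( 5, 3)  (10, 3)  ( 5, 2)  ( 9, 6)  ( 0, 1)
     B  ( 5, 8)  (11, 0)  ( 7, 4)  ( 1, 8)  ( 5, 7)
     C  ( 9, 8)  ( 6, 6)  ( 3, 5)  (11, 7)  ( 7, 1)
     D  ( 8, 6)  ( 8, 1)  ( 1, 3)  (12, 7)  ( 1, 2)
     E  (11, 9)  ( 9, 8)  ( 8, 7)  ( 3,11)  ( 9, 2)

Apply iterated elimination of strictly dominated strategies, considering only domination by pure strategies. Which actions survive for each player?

P2 drop Q (S beats it: A:6>3 B:8>0 C:7>6 D:7>1 E:11>8)
P1 drop B (E beats it: P:11>5 R:8>7 S:3>1 T:9>5)
P2 drop R (P beats it: A:3>2 C:8>5 D:6>3 E:9>7)
P1 drop A (C beats it: P:9>5 S:11>9 T:7>0)
P2 drop T (P beats it: C:8>1 D:6>2 E:9>2)
P1→{C,D,E} P2→{P,S}

Survivors P1:{C,D,E} P2:{P,S}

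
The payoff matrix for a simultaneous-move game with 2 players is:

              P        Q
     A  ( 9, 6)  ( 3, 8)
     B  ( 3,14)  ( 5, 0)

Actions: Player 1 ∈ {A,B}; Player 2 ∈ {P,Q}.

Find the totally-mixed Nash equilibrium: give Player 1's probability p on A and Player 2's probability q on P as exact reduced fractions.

P1 mixes 7/8 on A; P2 mixes 1/4 on P

P1 indiff ⇒ q·9+(1-q)·3 = q·3+(1-q)·5 ⇒ q(6) = (1-q)(2) ⇒ q = 1/4
P2 indiff ⇒ p·6+(1-p)·14 = p·8+(1-p)·0 ⇒ p(-2) = (1-p)(-14) ⇒ p = 7/8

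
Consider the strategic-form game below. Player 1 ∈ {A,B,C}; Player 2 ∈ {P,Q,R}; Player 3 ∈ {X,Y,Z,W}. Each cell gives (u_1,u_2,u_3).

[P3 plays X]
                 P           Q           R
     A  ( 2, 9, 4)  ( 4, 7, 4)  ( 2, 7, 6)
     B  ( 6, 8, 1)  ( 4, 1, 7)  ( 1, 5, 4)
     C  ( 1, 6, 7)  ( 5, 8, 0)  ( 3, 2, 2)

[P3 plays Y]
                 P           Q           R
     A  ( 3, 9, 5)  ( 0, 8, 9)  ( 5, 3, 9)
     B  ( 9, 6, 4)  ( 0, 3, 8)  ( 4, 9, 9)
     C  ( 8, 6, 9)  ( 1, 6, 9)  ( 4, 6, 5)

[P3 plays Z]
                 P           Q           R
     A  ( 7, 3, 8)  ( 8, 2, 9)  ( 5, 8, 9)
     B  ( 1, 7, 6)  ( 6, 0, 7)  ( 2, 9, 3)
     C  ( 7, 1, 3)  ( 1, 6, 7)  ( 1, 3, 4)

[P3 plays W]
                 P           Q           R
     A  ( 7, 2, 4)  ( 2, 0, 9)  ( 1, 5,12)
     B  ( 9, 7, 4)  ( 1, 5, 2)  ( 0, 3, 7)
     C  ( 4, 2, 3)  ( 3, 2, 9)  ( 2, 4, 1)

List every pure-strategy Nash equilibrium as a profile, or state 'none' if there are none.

(A,P,X): not NE [P1→B gives 6>2; P3→Z gives 8>4]
(A,P,Y): not NE [P1→B gives 9>3; P3→Z gives 8>5]
(A,P,Z): not NE [P2→R gives 8>3]
(A,P,W): not NE [P1→B gives 9>7; P2→R gives 5>2; P3→Z gives 8>4]
(A,Q,X): not NE [P1→C gives 5>4; P2→P gives 9>7; P3→W gives 9>4]
(A,Q,Y): not NE [P1→C gives 1>0; P2→P gives 9>8]
(A,Q,Z): not NE [P2→R gives 8>2]
(A,Q,W): not NE [P1→C gives 3>2; P2→R gives 5>0]
(A,R,X): not NE [P1→C gives 3>2; P2→P gives 9>7; P3→W gives 12>6]
(A,R,Y): not NE [P2→P gives 9>3; P3→W gives 12>9]
(A,R,Z): not NE [P3→W gives 12>9]
(A,R,W): not NE [P1→C gives 2>1]
(B,P,X): not NE [P3→Z gives 6>1]
(B,P,Y): not NE [P2→R gives 9>6; P3→Z gives 6>4]
(B,P,Z): not NE [P1→C gives 7>1; P2→R gives 9>7]
(B,P,W): not NE [P3→Z gives 6>4]
(B,Q,X): not NE [P1→C gives 5>4; P2→P gives 8>1; P3→Y gives 8>7]
(B,Q,Y): not NE [P1→C gives 1>0; P2→R gives 9>3]
(B,Q,Z): not NE [P1→A gives 8>6; P2→R gives 9>0; P3→Y gives 8>7]
(B,Q,W): not NE [P1→C gives 3>1; P2→P gives 7>5; P3→Y gives 8>2]
(B,R,X): not NE [P1→C gives 3>1; P2→P gives 8>5; P3→Y gives 9>4]
(B,R,Y): not NE [P1→A gives 5>4]
(B,R,Z): not NE [P1→A gives 5>2; P3→Y gives 9>3]
(B,R,W): not NE [P1→C gives 2>0; P2→P gives 7>3; P3→Y gives 9>7]
(C,P,X): not NE [P1→B gives 6>1; P2→Q gives 8>6; P3→Y gives 9>7]
(C,P,Y): not NE [P1→B gives 9>8]
(C,P,Z): not NE [P2→Q gives 6>1; P3→Y gives 9>3]
(C,P,W): not NE [P1→B gives 9>4; P2→R gives 4>2; P3→Y gives 9>3]
(C,Q,X): not NE [P3→W gives 9>0]
(C,Q,Y): NE
(C,Q,Z): not NE [P1→A gives 8>1; P3→W gives 9>7]
(C,Q,W): not NE [P2→R gives 4>2]
(C,R,X): not NE [P2→Q gives 8>2; P3→Y gives 5>2]
(C,R,Y): not NE [P1→A gives 5>4]
(C,R,Z): not NE [P1→A gives 5>1; P2→Q gives 6>3; P3→Y gives 5>4]
(C,R,W): not NE [P3→Y gives 5>1]

NE set: (C,Q,Y)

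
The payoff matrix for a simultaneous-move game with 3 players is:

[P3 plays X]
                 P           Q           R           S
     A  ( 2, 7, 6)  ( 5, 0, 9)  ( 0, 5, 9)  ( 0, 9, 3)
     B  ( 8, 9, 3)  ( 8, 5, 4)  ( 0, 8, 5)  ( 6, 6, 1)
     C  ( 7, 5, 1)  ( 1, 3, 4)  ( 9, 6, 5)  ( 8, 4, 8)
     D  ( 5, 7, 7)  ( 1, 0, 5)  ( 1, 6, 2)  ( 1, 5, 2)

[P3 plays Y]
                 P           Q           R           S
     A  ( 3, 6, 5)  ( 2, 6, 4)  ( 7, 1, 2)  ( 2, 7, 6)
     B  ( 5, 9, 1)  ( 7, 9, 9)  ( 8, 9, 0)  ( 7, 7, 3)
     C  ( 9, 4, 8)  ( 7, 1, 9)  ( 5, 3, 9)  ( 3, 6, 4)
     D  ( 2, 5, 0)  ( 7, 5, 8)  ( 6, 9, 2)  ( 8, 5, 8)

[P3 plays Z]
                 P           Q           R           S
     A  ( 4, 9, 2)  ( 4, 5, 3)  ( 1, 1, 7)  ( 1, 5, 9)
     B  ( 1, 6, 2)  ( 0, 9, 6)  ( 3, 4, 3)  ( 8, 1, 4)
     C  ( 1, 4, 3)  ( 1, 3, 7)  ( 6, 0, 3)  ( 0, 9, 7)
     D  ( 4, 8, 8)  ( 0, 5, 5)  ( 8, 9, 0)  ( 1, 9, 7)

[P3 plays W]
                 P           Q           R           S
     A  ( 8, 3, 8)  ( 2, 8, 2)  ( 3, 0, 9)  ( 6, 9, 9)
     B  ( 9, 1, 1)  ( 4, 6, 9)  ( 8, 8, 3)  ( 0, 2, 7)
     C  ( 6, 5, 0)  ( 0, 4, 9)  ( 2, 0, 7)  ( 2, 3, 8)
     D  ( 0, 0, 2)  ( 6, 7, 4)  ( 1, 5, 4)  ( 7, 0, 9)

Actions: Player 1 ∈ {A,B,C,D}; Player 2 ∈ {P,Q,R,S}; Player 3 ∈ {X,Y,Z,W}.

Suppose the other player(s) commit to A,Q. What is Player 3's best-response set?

argmax u_3 = {X}

u_3(X vs A,Q) = 9
u_3(Y vs A,Q) = 4
u_3(Z vs A,Q) = 3
u_3(W vs A,Q) = 2
max payoff 9 at {X}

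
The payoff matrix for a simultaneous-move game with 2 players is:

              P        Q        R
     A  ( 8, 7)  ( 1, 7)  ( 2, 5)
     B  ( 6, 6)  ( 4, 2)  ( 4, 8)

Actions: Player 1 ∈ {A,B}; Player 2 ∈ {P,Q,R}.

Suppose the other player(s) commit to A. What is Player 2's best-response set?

P2 best: {P,Q}

u_2(P vs A) = 7
u_2(Q vs A) = 7
u_2(R vs A) = 5
max payoff 7 at {P,Q}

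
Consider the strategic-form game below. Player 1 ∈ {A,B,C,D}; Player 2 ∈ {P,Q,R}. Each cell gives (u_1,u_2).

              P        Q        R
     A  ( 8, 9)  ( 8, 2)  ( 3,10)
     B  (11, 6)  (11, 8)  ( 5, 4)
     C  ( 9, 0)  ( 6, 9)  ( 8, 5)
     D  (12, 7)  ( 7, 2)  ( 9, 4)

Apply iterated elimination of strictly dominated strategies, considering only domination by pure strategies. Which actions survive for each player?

IESDS → P1:{B,D} P2:{P,Q}

P1 drop A (B beats it: P:11>8 Q:11>8 R:5>3)
P1 drop C (D beats it: P:12>9 Q:7>6 R:9>8)
P2 drop R (P beats it: B:6>4 D:7>4)
P1→{B,D} P2→{P,Q}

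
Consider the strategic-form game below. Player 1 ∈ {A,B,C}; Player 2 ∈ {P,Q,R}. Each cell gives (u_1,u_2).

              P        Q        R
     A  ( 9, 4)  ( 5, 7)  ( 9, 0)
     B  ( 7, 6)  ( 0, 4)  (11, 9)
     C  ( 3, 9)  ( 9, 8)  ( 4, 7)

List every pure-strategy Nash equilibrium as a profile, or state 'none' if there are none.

(A,P): not NE [P2→Q gives 7>4]
(A,Q): not NE [P1→C gives 9>5]
(A,R): not NE [P1→B gives 11>9; P2→Q gives 7>0]
(B,P): not NE [P1→A gives 9>7; P2→R gives 9>6]
(B,Q): not NE [P1→C gives 9>0; P2→R gives 9>4]
(B,R): NE
(C,P): not NE [P1→A gives 9>3]
(C,Q): not NE [P2→P gives 9>8]
(C,R): not NE [P1→B gives 11>4; P2→P gives 9>7]

Nash profiles: (B,R)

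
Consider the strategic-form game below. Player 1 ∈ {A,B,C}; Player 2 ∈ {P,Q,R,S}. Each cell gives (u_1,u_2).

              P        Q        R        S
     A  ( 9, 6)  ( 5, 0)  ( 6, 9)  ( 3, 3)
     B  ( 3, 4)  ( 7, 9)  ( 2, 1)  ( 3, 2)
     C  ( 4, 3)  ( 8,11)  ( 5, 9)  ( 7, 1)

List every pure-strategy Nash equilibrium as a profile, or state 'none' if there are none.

PSNE = {(A,R), (C,Q)}

(A,P): not NE [P2→R gives 9>6]
(A,Q): not NE [P1→C gives 8>5; P2→R gives 9>0]
(A,R): NE
(A,S): not NE [P1→C gives 7>3; P2→R gives 9>3]
(B,P): not NE [P1→A gives 9>3; P2→Q gives 9>4]
(B,Q): not NE [P1→C gives 8>7]
(B,R): not NE [P1→A gives 6>2; P2→Q gives 9>1]
(B,S): not NE [P1→C gives 7>3; P2→Q gives 9>2]
(C,P): not NE [P1→A gives 9>4; P2→Q gives 11>3]
(C,Q): NE
(C,R): not NE [P1→A gives 6>5; P2→Q gives 11>9]
(C,S): not NE [P2→Q gives 11>1]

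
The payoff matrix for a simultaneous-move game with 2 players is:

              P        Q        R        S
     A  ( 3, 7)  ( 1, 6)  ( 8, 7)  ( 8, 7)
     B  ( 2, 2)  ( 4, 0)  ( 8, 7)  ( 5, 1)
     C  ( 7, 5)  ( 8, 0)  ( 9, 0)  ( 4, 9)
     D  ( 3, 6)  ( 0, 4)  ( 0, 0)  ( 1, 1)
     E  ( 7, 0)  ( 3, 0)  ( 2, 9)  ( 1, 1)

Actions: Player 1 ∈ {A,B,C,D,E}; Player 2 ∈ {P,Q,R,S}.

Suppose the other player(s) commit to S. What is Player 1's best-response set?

u_1(A vs S) = 8
u_1(B vs S) = 5
u_1(C vs S) = 4
u_1(D vs S) = 1
u_1(E vs S) = 1
max payoff 8 at {A}

P1 best: {A}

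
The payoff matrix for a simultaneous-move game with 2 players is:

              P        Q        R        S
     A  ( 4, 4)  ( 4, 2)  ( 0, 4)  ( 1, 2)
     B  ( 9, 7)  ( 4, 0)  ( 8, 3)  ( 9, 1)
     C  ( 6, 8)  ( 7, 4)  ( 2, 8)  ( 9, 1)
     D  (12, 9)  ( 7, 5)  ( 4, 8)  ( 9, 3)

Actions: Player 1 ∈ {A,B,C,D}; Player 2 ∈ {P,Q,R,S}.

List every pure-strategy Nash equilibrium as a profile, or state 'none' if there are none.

(A,P): not NE [P1→D gives 12>4]
(A,Q): not NE [P1→D gives 7>4; P2→R gives 4>2]
(A,R): not NE [P1→B gives 8>0]
(A,S): not NE [P1→D gives 9>1; P2→R gives 4>2]
(B,P): not NE [P1→D gives 12>9]
(B,Q): not NE [P1→D gives 7>4; P2→P gives 7>0]
(B,R): not NE [P2→P gives 7>3]
(B,S): not NE [P2→P gives 7>1]
(C,P): not NE [P1→D gives 12>6]
(C,Q): not NE [P2→R gives 8>4]
(C,R): not NE [P1→B gives 8>2]
(C,S): not NE [P2→R gives 8>1]
(D,P): NE
(D,Q): not NE [P2→P gives 9>5]
(D,R): not NE [P1→B gives 8>4; P2→P gives 9>8]
(D,S): not NE [P2→P gives 9>3]

Nash profiles: (D,P)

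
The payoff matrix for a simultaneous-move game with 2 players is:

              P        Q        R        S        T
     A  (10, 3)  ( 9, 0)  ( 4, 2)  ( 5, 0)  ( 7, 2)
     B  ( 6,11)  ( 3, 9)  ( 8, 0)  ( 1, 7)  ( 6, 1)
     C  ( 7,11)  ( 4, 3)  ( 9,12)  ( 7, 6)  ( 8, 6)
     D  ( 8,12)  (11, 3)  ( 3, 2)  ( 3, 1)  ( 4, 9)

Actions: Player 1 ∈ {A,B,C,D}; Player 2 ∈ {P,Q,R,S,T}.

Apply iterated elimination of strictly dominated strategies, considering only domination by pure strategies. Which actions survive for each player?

P1 drop B (C beats it: P:7>6 Q:4>3 R:9>8 S:7>1 T:8>6)
P2 drop Q (P beats it: A:3>0 C:11>3 D:12>3)
P1 drop D (A beats it: P:10>8 R:4>3 S:5>3 T:7>4)
P2 drop S (P beats it: A:3>0 C:11>6)
P2 drop T (P beats it: A:3>2 C:11>6)
P1→{A,C} P2→{P,R}

IESDS → P1:{A,C} P2:{P,R}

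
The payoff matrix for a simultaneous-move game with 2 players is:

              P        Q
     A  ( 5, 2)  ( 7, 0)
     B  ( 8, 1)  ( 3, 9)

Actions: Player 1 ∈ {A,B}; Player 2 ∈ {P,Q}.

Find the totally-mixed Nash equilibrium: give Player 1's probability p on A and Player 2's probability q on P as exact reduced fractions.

p=4/5, q=4/7

P1 indiff ⇒ q·5+(1-q)·7 = q·8+(1-q)·3 ⇒ q(-3) = (1-q)(-4) ⇒ q = 4/7
P2 indiff ⇒ p·2+(1-p)·1 = p·0+(1-p)·9 ⇒ p(2) = (1-p)(8) ⇒ p = 4/5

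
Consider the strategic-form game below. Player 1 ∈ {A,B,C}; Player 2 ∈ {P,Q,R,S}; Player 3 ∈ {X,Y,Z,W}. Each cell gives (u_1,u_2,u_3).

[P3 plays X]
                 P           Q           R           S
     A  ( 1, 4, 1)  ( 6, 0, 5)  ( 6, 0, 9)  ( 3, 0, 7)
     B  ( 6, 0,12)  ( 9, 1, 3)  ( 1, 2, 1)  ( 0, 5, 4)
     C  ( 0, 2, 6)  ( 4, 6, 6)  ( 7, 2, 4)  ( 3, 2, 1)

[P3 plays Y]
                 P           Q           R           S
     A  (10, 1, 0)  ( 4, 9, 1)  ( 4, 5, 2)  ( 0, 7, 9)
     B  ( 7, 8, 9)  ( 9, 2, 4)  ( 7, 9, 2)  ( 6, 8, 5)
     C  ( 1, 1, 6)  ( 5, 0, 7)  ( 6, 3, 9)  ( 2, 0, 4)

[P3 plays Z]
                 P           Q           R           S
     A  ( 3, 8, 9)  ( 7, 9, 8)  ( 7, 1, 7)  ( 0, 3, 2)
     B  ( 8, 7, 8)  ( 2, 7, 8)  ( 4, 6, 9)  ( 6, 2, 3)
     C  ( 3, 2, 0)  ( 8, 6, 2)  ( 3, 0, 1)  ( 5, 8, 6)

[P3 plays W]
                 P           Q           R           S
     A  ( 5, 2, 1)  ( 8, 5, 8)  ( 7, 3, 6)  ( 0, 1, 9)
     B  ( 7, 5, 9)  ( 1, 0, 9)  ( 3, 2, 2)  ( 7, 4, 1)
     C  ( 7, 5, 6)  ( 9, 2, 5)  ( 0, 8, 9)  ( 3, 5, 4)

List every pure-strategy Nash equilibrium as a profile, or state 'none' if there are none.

(A,P,X): not NE [P1→B gives 6>1; P3→Z gives 9>1]
(A,P,Y): not NE [P2→Q gives 9>1; P3→Z gives 9>0]
(A,P,Z): not NE [P1→B gives 8>3; P2→Q gives 9>8]
(A,P,W): not NE [P1→C gives 7>5; P2→Q gives 5>2; P3→Z gives 9>1]
(A,Q,X): not NE [P1→B gives 9>6; P2→P gives 4>0; P3→W gives 8>5]
(A,Q,Y): not NE [P1→B gives 9>4; P3→W gives 8>1]
(A,Q,Z): not NE [P1→C gives 8>7]
(A,Q,W): not NE [P1→C gives 9>8]
(A,R,X): not NE [P1→C gives 7>6; P2→P gives 4>0]
(A,R,Y): not NE [P1→B gives 7>4; P2→Q gives 9>5; P3→X gives 9>2]
(A,R,Z): not NE [P2→Q gives 9>1; P3→X gives 9>7]
(A,R,W): not NE [P2→Q gives 5>3; P3→X gives 9>6]
(A,S,X): not NE [P2→P gives 4>0; P3→W gives 9>7]
(A,S,Y): not NE [P1→B gives 6>0; P2→Q gives 9>7]
(A,S,Z): not NE [P1→B gives 6>0; P2→Q gives 9>3; P3→W gives 9>2]
(A,S,W): not NE [P1→B gives 7>0; P2→Q gives 5>1]
(B,P,X): not NE [P2→S gives 5>0]
(B,P,Y): not NE [P1→A gives 10>7; P2→R gives 9>8; P3→X gives 12>9]
(B,P,Z): not NE [P3→X gives 12>8]
(B,P,W): not NE [P3→X gives 12>9]
(B,Q,X): not NE [P2→S gives 5>1; P3→W gives 9>3]
(B,Q,Y): not NE [P2→R gives 9>2; P3→W gives 9>4]
(B,Q,Z): not NE [P1→C gives 8>2; P3→W gives 9>8]
(B,Q,W): not NE [P1→C gives 9>1; P2→P gives 5>0]
(B,R,X): not NE [P1→C gives 7>1; P2→S gives 5>2; P3→Z gives 9>1]
(B,R,Y): not NE [P3→Z gives 9>2]
(B,R,Z): not NE [P1→A gives 7>4; P2→Q gives 7>6]
(B,R,W): not NE [P1→A gives 7>3; P2→P gives 5>2; P3→Z gives 9>2]
(B,S,X): not NE [P1→C gives 3>0; P3→Y gives 5>4]
(B,S,Y): not NE [P2→R gives 9>8]
(B,S,Z): not NE [P2→Q gives 7>2; P3→Y gives 5>3]
(B,S,W): not NE [P2→P gives 5>4; P3→Y gives 5>1]
(C,P,X): not NE [P1→B gives 6>0; P2→Q gives 6>2]
(C,P,Y): not NE [P1→A gives 10>1; P2→R gives 3>1]
(C,P,Z): not NE [P1→B gives 8>3; P2→S gives 8>2; P3→W gives 6>0]
(C,P,W): not NE [P2→R gives 8>5]
(C,Q,X): not NE [P1→B gives 9>4; P3→Y gives 7>6]
(C,Q,Y): not NE [P1→B gives 9>5; P2→R gives 3>0]
(C,Q,Z): not NE [P2→S gives 8>6; P3→Y gives 7>2]
(C,Q,W): not NE [P2→R gives 8>2; P3→Y gives 7>5]
(C,R,X): not NE [P2→Q gives 6>2; P3→W gives 9>4]
(C,R,Y): not NE [P1→B gives 7>6]
(C,R,Z): not NE [P1→A gives 7>3; P2→S gives 8>0; P3→W gives 9>1]
(C,R,W): not NE [P1→A gives 7>0]
(C,S,X): not NE [P2→Q gives 6>2; P3→Z gives 6>1]
(C,S,Y): not NE [P1→B gives 6>2; P2→R gives 3>0; P3→Z gives 6>4]
(C,S,Z): not NE [P1→B gives 6>5]
(C,S,W): not NE [P1→B gives 7>3; P2→R gives 8>5; P3→Z gives 6>4]

PSNE: ∅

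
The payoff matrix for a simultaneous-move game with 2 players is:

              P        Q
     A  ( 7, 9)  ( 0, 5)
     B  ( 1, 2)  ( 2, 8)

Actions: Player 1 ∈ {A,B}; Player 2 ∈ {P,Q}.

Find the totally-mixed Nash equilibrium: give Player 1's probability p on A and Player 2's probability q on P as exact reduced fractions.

p=3/5, q=1/4

P1 indiff ⇒ q·7+(1-q)·0 = q·1+(1-q)·2 ⇒ q(6) = (1-q)(2) ⇒ q = 1/4
P2 indiff ⇒ p·9+(1-p)·2 = p·5+(1-p)·8 ⇒ p(4) = (1-p)(6) ⇒ p = 3/5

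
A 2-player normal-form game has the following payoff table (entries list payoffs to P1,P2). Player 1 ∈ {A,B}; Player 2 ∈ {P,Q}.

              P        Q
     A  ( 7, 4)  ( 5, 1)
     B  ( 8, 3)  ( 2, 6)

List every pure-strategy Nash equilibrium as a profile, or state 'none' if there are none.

No pure NE.

(A,P): not NE [P1→B gives 8>7]
(A,Q): not NE [P2→P gives 4>1]
(B,P): not NE [P2→Q gives 6>3]
(B,Q): not NE [P1→A gives 5>2]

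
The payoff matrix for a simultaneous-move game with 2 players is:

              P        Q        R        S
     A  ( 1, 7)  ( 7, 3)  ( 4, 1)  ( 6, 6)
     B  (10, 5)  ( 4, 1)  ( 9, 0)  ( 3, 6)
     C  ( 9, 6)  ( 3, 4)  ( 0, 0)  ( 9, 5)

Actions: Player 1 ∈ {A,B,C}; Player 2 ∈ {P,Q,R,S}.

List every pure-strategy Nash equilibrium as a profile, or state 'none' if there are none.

(A,P): not NE [P1→B gives 10>1]
(A,Q): not NE [P2→P gives 7>3]
(A,R): not NE [P1→B gives 9>4; P2→P gives 7>1]
(A,S): not NE [P1→C gives 9>6; P2→P gives 7>6]
(B,P): not NE [P2→S gives 6>5]
(B,Q): not NE [P1→A gives 7>4; P2→S gives 6>1]
(B,R): not NE [P2→S gives 6>0]
(B,S): not NE [P1→C gives 9>3]
(C,P): not NE [P1→B gives 10>9]
(C,Q): not NE [P1→A gives 7>3; P2→P gives 6>4]
(C,R): not NE [P1→B gives 9>0; P2→P gives 6>0]
(C,S): not NE [P2→P gives 6>5]

Equilibria: none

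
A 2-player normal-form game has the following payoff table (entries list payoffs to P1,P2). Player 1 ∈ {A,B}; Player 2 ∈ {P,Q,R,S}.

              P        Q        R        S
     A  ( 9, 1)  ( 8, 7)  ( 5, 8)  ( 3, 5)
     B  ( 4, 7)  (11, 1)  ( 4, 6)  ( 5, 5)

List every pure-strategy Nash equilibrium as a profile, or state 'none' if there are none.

PSNE = {(A,R)}

(A,P): not NE [P2→R gives 8>1]
(A,Q): not NE [P1→B gives 11>8; P2→R gives 8>7]
(A,R): NE
(A,S): not NE [P1→B gives 5>3; P2→R gives 8>5]
(B,P): not NE [P1→A gives 9>4]
(B,Q): not NE [P2→P gives 7>1]
(B,R): not NE [P1→A gives 5>4; P2→P gives 7>6]
(B,S): not NE [P2→P gives 7>5]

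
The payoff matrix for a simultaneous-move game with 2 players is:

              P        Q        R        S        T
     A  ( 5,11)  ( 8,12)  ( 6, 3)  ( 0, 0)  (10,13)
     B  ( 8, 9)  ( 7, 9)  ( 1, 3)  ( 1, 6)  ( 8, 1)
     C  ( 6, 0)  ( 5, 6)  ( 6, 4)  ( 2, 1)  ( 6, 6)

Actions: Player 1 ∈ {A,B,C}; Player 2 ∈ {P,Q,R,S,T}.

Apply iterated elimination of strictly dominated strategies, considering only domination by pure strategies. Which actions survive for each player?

Survivors P1:{A,B} P2:{P,Q,T}

P2 drop R (Q beats it: A:12>3 B:9>3 C:6>4)
P2 drop S (Q beats it: A:12>0 B:9>6 C:6>1)
P1 drop C (B beats it: P:8>6 Q:7>5 T:8>6)
P1→{A,B} P2→{P,Q,T}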